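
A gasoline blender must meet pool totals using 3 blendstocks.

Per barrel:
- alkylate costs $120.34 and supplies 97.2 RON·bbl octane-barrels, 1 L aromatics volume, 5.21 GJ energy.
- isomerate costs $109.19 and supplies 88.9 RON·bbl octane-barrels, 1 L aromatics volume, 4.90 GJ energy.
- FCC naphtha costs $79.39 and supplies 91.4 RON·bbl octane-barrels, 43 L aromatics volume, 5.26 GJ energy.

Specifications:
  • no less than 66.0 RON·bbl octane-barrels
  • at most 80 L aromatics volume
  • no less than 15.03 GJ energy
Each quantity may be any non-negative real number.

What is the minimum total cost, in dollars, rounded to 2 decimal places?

$265.52

Set it up as a linear program. Let x1 = barrels of alkylate, x2 = barrels of isomerate, x3 = barrels of FCC naphtha.
Minimise 120.34x1 + 109.19x2 + 79.39x3 subject to:
  97.2x1 + 88.9x2 + 91.4x3 ≥ 66   (octane-barrels)
  1x1 + 1x2 + 43x3 ≤ 80   (aromatics volume)
  5.21x1 + 4.9x2 + 5.26x3 ≥ 15.03   (energy)
  x1, x2, x3 ≥ 0.
The minimum-cost mix takes nothing from alkylate — only isomerate, FCC naphtha. Binding constraints: aromatics volume and energy.
That vertex is x2 = 1.0976, x3 = 1.8349.
Total cost: 109.19·1.0976 + 79.39·1.8349 = 265.5197.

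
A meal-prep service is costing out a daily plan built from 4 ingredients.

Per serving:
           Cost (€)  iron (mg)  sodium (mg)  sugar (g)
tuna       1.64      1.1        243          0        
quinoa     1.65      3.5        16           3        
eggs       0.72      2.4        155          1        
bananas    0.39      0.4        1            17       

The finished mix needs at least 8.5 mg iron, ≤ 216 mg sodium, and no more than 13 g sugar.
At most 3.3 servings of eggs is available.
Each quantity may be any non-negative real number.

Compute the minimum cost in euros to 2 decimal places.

This is a linear program. Let x1 = servings of tuna, x2 = servings of quinoa, x3 = servings of eggs, x4 = servings of bananas.
Minimize 1.64x1 + 1.65x2 + 0.72x3 + 0.39x4 subject to:
  1.1x1 + 3.5x2 + 2.4x3 + 0.4x4 ≥ 8.5   (iron)
  243x1 + 16x2 + 155x3 + 1x4 ≤ 216   (sodium)
  3x2 + 1x3 + 17x4 ≤ 13   (sugar)
  x3 ≤ 3.3
  x1, x2, x3, x4 ≥ 0.
The optimal basis is {quinoa, eggs}; tuna, bananas drop out. The iron and sodium requirements are met with equality.
So quinoa = 1.585 servings, eggs = 1.23 servings.
Cost = 1.65·1.585 + 0.72·1.23 = 3.5009.

€3.50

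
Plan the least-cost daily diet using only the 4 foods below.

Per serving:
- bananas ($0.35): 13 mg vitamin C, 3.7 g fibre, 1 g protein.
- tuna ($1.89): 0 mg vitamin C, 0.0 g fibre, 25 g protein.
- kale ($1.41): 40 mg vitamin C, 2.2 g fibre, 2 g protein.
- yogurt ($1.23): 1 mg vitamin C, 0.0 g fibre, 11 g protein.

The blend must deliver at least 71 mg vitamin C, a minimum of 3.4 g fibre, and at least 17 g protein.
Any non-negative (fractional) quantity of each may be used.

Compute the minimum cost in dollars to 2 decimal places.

Let x1 = servings of bananas, x2 = servings of tuna, x3 = servings of kale, x4 = servings of yogurt.
Minimise 0.35x1 + 1.89x2 + 1.41x3 + 1.23x4 s.t.:
  13x1 + 40x3 + 1x4 ≥ 71   (vitamin C)
  3.7x1 + 2.2x3 ≥ 3.4   (fibre)
  1x1 + 25x2 + 2x3 + 11x4 ≥ 17   (protein)
  x1, x2, x3, x4 ≥ 0.
The cheapest feasible vertex uses only bananas, tuna; kale, yogurt are not used. The vitamin C and protein requirements are met with equality.
That vertex is x1 = 5.462, x2 = 0.4615.
Hence cost = 0.35·5.462 + 1.89·0.4615 = $2.7839.

$2.78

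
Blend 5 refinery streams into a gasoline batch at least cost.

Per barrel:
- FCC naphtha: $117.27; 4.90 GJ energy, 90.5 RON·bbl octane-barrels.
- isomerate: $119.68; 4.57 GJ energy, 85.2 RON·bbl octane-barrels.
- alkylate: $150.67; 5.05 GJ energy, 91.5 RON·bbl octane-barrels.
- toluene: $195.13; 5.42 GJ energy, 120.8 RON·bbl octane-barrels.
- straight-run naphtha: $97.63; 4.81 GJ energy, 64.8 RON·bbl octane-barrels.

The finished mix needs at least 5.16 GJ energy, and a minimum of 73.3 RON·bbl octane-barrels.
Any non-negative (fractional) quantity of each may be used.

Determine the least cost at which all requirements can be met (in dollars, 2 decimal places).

Let x1 = barrels of FCC naphtha, x2 = barrels of isomerate, x3 = barrels of alkylate, x4 = barrels of toluene, x5 = barrels of straight-run naphtha.
Minimize 117.27x1 + 119.68x2 + 150.67x3 + 195.13x4 + 97.63x5 s.t.:
  4.9x1 + 4.57x2 + 5.05x3 + 5.42x4 + 4.81x5 ≥ 5.16   (energy)
  90.5x1 + 85.2x2 + 91.5x3 + 120.8x4 + 64.8x5 ≥ 73.3   (octane-barrels)
  x1, x2, x3, x4, x5 ≥ 0.
The cheapest feasible vertex uses only FCC naphtha, straight-run naphtha; isomerate, alkylate, toluene are not used. There the energy and octane-barrels constraints are tight.
So FCC naphtha = 0.1546 barrels, straight-run naphtha = 0.9153 barrels.
Cost = 117.27·0.1546 + 97.63·0.9153 = 107.4907.

$107.49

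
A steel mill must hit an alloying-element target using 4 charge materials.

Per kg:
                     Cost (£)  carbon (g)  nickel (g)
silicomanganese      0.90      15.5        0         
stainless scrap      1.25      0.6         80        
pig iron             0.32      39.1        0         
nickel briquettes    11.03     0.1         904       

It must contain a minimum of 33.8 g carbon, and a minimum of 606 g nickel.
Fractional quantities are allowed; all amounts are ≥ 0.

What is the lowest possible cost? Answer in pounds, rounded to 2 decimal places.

This is a linear program. Let x1 = kg of silicomanganese, x2 = kg of stainless scrap, x3 = kg of pig iron, x4 = kg of nickel briquettes.
Minimize 0.9x1 + 1.25x2 + 0.32x3 + 11.03x4 s.t.:
  15.5x1 + 0.6x2 + 39.1x3 + 0.1x4 ≥ 33.8   (carbon)
  80x2 + 904x4 ≥ 606   (nickel)
  x1, x2, x3, x4 ≥ 0.
The minimum-cost mix takes nothing from silicomanganese, stainless scrap — only pig iron, nickel briquettes. The carbon and nickel requirements are met with equality.
So pig iron = 0.8627 kg, nickel briquettes = 0.6704 kg.
Hence cost = 0.32·0.8627 + 11.03·0.6704 = £7.6706.

£7.67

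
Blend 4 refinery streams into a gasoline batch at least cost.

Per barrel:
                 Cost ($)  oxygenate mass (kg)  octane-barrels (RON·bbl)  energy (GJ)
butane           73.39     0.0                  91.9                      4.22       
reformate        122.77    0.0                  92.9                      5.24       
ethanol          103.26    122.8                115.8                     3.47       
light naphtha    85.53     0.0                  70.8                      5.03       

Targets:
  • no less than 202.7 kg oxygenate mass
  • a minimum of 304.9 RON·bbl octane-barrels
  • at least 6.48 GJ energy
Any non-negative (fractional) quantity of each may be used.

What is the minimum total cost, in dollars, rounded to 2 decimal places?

$261.29

This is a linear program. Let x1 = barrels of butane, x2 = barrels of reformate, x3 = barrels of ethanol, x4 = barrels of light naphtha.
Minimise 73.39x1 + 122.77x2 + 103.26x3 + 85.53x4 s.t.:
  122.8x3 ≥ 202.7   (oxygenate mass)
  91.9x1 + 92.9x2 + 115.8x3 + 70.8x4 ≥ 304.9   (octane-barrels)
  4.22x1 + 5.24x2 + 3.47x3 + 5.03x4 ≥ 6.48   (energy)
  x1, x2, x3, x4 ≥ 0.
The minimum-cost mix takes nothing from reformate, light naphtha — only butane, ethanol. Binding constraints: oxygenate mass and octane-barrels.
That vertex is x1 = 1.2378, x3 = 1.6507.
Total cost: 73.39·1.2378 + 103.26·1.6507 = 261.2934.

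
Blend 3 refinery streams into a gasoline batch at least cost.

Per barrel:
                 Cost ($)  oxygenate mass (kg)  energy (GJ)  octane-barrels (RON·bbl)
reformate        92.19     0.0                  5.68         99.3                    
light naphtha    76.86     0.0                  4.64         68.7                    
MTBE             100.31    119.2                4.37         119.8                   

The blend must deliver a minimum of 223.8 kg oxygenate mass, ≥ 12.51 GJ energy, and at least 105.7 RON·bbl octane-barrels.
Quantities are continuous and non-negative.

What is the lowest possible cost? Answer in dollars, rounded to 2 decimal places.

This is a linear program. Let x1 = barrels of reformate, x2 = barrels of light naphtha, x3 = barrels of MTBE.
Minimise 92.19x1 + 76.86x2 + 100.31x3 s.t.:
  119.2x3 ≥ 223.8   (oxygenate mass)
  5.68x1 + 4.64x2 + 4.37x3 ≥ 12.51   (energy)
  99.3x1 + 68.7x2 + 119.8x3 ≥ 105.7   (octane-barrels)
  x1, x2, x3 ≥ 0.
At the optimum only reformate, MTBE are positive (light naphtha = 0). Binding constraints: oxygenate mass and energy.
That vertex is x1 = 0.75797, x3 = 1.8775.
Hence cost = 92.19·0.75797 + 100.31·1.8775 = $258.2093.

$258.21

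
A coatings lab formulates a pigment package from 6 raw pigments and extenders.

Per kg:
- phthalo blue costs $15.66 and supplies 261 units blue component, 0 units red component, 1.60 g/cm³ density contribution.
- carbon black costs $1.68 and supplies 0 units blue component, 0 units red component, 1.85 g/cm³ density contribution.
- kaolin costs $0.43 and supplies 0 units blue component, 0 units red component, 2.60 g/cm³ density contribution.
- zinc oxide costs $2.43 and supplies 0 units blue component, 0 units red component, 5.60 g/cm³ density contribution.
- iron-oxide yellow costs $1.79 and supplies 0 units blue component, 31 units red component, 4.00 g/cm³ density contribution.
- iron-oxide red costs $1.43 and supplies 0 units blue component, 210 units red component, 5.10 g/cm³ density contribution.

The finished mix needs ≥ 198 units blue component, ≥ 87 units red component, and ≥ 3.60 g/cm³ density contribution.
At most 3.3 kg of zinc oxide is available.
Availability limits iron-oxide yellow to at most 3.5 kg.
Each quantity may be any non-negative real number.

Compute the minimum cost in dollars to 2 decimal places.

Set it up as a linear program. Let x1 = kg of phthalo blue, x2 = kg of carbon black, x3 = kg of kaolin, x4 = kg of zinc oxide, x5 = kg of iron-oxide yellow, x6 = kg of iron-oxide red.
Minimise 15.66x1 + 1.68x2 + 0.43x3 + 2.43x4 + 1.79x5 + 1.43x6 subject to:
  261x1 ≥ 198   (blue component)
  31x5 + 210x6 ≥ 87   (red component)
  1.6x1 + 1.85x2 + 2.6x3 + 5.6x4 + 4x5 + 5.1x6 ≥ 3.6   (density contribution)
  x4 ≤ 3.3
  x5 ≤ 3.5
  x1, x2, x3, x4, x5, x6 ≥ 0.
The optimal basis is {phthalo blue, kaolin, iron-oxide red}; carbon black, zinc oxide, iron-oxide yellow drop out. There the blue component, red component, density contribution constraints are tight.
That vertex is x1 = 0.7586, x3 = 0.1051, x6 = 0.4143.
Objective = 15.66·0.7586 + 0.43·0.1051 + 1.43·0.4143 = 12.5173.

$12.52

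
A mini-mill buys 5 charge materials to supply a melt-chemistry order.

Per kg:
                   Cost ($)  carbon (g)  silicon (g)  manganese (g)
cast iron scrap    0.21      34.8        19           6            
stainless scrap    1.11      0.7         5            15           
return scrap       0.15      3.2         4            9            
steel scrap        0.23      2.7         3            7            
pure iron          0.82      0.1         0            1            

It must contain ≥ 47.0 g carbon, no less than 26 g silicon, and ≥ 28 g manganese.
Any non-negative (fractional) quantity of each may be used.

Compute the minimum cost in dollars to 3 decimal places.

Let x1 = kg of cast iron scrap, x2 = kg of stainless scrap, x3 = kg of return scrap, x4 = kg of steel scrap, x5 = kg of pure iron.
Minimise 0.21x1 + 1.11x2 + 0.15x3 + 0.23x4 + 0.82x5 with:
  34.8x1 + 0.7x2 + 3.2x3 + 2.7x4 + 0.1x5 ≥ 47   (carbon)
  19x1 + 5x2 + 4x3 + 3x4 ≥ 26   (silicon)
  6x1 + 15x2 + 9x3 + 7x4 + 1x5 ≥ 28   (manganese)
  x1, x2, x3, x4, x5 ≥ 0.
The cheapest feasible vertex uses only cast iron scrap, return scrap; stainless scrap, steel scrap, pure iron are not used. There the carbon and manganese constraints are tight.
So cast iron scrap = 1.134 kg, return scrap = 2.355 kg.
Total cost: 0.21·1.134 + 0.15·2.355 = 0.59139.

$0.591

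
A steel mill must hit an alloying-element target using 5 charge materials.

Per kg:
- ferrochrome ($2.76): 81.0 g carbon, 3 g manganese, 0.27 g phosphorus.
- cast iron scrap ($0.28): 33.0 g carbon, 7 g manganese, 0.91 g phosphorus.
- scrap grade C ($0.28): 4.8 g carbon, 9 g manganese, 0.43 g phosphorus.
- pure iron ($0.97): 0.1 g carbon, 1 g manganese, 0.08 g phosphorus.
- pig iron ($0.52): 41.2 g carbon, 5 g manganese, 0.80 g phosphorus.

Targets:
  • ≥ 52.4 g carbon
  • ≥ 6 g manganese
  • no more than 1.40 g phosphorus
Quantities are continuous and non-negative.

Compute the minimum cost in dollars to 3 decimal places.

$0.467

Let x1 = kg of ferrochrome, x2 = kg of cast iron scrap, x3 = kg of scrap grade C, x4 = kg of pure iron, x5 = kg of pig iron.
Minimize 2.76x1 + 0.28x2 + 0.28x3 + 0.97x4 + 0.52x5 s.t.:
  81x1 + 33x2 + 4.8x3 + 0.1x4 + 41.2x5 ≥ 52.4   (carbon)
  3x1 + 7x2 + 9x3 + 1x4 + 5x5 ≥ 6   (manganese)
  0.27x1 + 0.91x2 + 0.43x3 + 0.08x4 + 0.8x5 ≤ 1.4   (phosphorus)
  x1, x2, x3, x4, x5 ≥ 0.
The cheapest feasible vertex uses only cast iron scrap, pig iron; ferrochrome, scrap grade C, pure iron are not used. There the carbon and phosphorus constraints are tight.
So cast iron scrap = 1.421 kg, pig iron = 0.1338 kg.
Cost = 0.28·1.421 + 0.52·0.1338 = 0.46746.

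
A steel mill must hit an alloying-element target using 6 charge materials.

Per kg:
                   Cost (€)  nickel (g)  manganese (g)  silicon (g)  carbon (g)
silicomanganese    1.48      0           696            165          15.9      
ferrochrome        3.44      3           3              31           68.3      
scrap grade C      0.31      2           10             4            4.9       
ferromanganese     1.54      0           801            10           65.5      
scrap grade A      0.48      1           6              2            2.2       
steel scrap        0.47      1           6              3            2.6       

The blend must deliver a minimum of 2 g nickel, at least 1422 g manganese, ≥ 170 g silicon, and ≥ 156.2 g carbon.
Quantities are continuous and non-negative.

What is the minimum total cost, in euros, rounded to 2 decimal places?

This is a linear program. Let x1 = kg of silicomanganese, x2 = kg of ferrochrome, x3 = kg of scrap grade C, x4 = kg of ferromanganese, x5 = kg of scrap grade A, x6 = kg of steel scrap.
Minimise 1.48x1 + 3.44x2 + 0.31x3 + 1.54x4 + 0.48x5 + 0.47x6 with:
  3x2 + 2x3 + 1x5 + 1x6 ≥ 2   (nickel)
  696x1 + 3x2 + 10x3 + 801x4 + 6x5 + 6x6 ≥ 1422   (manganese)
  165x1 + 31x2 + 4x3 + 10x4 + 2x5 + 3x6 ≥ 170   (silicon)
  15.9x1 + 68.3x2 + 4.9x3 + 65.5x4 + 2.2x5 + 2.6x6 ≥ 156.2   (carbon)
  x1, x2, x3, x4, x5, x6 ≥ 0.
At the optimum only silicomanganese, scrap grade C, ferromanganese are positive (ferrochrome, scrap grade A, steel scrap = 0). There the nickel, silicon, carbon constraints are tight.
So silicomanganese = 0.879 kg, scrap grade C = 1 kg, ferromanganese = 2.097 kg.
Cost = 1.48·0.879 + 0.31·1 + 1.54·2.097 = 4.8403.

€4.84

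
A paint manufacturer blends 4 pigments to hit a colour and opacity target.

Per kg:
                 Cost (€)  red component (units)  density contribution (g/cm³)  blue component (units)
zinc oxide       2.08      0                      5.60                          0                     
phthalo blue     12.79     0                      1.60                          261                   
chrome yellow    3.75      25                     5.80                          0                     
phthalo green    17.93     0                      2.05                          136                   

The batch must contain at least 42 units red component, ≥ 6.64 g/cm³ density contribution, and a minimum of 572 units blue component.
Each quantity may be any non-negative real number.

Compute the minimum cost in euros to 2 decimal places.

€34.33

Treat it as an LP. Let x1 = kg of zinc oxide, x2 = kg of phthalo blue, x3 = kg of chrome yellow, x4 = kg of phthalo green.
Minimize 2.08x1 + 12.79x2 + 3.75x3 + 17.93x4 subject to:
  25x3 ≥ 42   (red component)
  5.6x1 + 1.6x2 + 5.8x3 + 2.05x4 ≥ 6.64   (density contribution)
  261x2 + 136x4 ≥ 572   (blue component)
  x1, x2, x3, x4 ≥ 0.
The cheapest feasible vertex uses only phthalo blue, chrome yellow; zinc oxide, phthalo green are not used. There the red component and blue component constraints are tight.
Optimal quantities: phthalo blue = 2.1916 kg, chrome yellow = 1.68 kg.
Hence cost = 12.79·2.1916 + 3.75·1.68 = €34.3306.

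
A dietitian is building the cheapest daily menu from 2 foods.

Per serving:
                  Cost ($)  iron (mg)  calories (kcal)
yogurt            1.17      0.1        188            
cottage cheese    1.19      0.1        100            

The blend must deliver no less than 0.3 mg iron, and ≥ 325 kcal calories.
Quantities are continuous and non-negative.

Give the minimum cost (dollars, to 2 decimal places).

Treat it as an LP. Let x1 = servings of yogurt, x2 = servings of cottage cheese.
Minimise 1.17x1 + 1.19x2 s.t.:
  0.1x1 + 0.1x2 ≥ 0.3   (iron)
  188x1 + 100x2 ≥ 325   (calories)
  x1, x2 ≥ 0.
At the optimum only yogurt is positive (cottage cheese = 0). There the iron constraint is tight.
Solving gives x1 = 3.
Cost = 1.17·3 = 3.5100.

$3.51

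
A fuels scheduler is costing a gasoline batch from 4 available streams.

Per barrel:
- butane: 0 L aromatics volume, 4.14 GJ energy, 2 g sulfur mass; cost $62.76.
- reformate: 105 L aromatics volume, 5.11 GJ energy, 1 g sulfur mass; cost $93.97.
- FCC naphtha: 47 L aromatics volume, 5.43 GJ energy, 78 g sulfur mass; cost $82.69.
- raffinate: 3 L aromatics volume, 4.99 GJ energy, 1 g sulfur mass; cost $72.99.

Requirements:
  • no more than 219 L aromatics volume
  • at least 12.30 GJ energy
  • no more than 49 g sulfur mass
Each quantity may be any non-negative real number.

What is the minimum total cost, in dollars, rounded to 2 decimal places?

$179.92

Set it up as a linear program. Let x1 = barrels of butane, x2 = barrels of reformate, x3 = barrels of FCC naphtha, x4 = barrels of raffinate.
Minimise 62.76x1 + 93.97x2 + 82.69x3 + 72.99x4 subject to:
  105x2 + 47x3 + 3x4 ≤ 219   (aromatics volume)
  4.14x1 + 5.11x2 + 5.43x3 + 4.99x4 ≥ 12.3   (energy)
  2x1 + 1x2 + 78x3 + 1x4 ≤ 49   (sulfur mass)
  x1, x2, x3, x4 ≥ 0.
The cheapest feasible vertex uses only raffinate; butane, reformate, FCC naphtha are not used. The energy requirement is met with equality.
Optimal quantities: raffinate = 2.465 barrels.
Cost = 72.99·2.465 = 179.9204.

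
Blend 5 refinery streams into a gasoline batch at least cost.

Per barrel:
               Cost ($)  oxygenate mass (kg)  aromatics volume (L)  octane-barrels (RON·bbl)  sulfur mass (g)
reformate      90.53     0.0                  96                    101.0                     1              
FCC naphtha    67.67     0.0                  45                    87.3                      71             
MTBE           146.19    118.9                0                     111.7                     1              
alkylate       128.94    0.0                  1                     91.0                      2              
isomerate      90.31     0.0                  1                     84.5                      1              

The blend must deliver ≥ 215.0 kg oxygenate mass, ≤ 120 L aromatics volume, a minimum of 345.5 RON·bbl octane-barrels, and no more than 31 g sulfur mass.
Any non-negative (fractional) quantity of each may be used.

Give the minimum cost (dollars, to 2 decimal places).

Set it up as a linear program. Let x1 = barrels of reformate, x2 = barrels of FCC naphtha, x3 = barrels of MTBE, x4 = barrels of alkylate, x5 = barrels of isomerate.
min 90.53x1 + 67.67x2 + 146.19x3 + 128.94x4 + 90.31x5 s.t.:
  118.9x3 ≥ 215   (oxygenate mass)
  96x1 + 45x2 + 1x4 + 1x5 ≤ 120   (aromatics volume)
  101x1 + 87.3x2 + 111.7x3 + 91x4 + 84.5x5 ≥ 345.5   (octane-barrels)
  1x1 + 71x2 + 1x3 + 2x4 + 1x5 ≤ 31   (sulfur mass)
  x1, x2, x3, x4, x5 ≥ 0.
The optimal basis is {reformate, FCC naphtha, MTBE, isomerate}; alkylate drops out. The oxygenate mass, aromatics volume, octane-barrels, sulfur mass requirements are met with equality.
Optimal quantities: reformate = 1.06423 barrels, FCC naphtha = 0.395918 barrels, MTBE = 1.80824 barrels, isomerate = 0.0173756 barrels.
Objective = 90.53·1.06423 + 67.67·0.395918 + 146.19·1.80824 + 90.31·0.0173756 = 389.0523.

$389.05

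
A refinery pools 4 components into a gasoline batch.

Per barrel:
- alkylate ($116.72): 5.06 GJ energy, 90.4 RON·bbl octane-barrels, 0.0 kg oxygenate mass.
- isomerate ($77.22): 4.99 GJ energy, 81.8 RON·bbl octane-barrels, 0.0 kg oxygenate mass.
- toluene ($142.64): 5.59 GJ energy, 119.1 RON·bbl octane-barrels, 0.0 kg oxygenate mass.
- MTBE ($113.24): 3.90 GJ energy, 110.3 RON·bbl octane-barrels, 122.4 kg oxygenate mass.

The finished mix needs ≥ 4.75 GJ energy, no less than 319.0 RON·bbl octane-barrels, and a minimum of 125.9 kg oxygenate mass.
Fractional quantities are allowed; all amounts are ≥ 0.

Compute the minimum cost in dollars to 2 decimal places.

Let x1 = barrels of alkylate, x2 = barrels of isomerate, x3 = barrels of toluene, x4 = barrels of MTBE.
Minimize 116.72x1 + 77.22x2 + 142.64x3 + 113.24x4 with:
  5.06x1 + 4.99x2 + 5.59x3 + 3.9x4 ≥ 4.75   (energy)
  90.4x1 + 81.8x2 + 119.1x3 + 110.3x4 ≥ 319   (octane-barrels)
  122.4x4 ≥ 125.9   (oxygenate mass)
  x1, x2, x3, x4 ≥ 0.
The minimum-cost mix takes nothing from alkylate, toluene — only isomerate, MTBE. There the octane-barrels and oxygenate mass constraints are tight.
Solving gives x2 = 2.5128, x4 = 1.0286.
Objective = 77.22·2.5128 + 113.24·1.0286 = 310.5171.

$310.52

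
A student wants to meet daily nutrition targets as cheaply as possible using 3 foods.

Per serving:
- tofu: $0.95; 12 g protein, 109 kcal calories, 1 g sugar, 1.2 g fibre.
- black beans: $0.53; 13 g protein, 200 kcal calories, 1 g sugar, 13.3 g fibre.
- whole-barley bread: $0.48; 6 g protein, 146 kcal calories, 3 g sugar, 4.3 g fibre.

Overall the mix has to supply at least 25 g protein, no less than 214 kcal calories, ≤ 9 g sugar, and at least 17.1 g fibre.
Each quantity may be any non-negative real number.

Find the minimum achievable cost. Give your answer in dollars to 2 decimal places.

Let x1 = servings of tofu, x2 = servings of black beans, x3 = servings of whole-barley bread.
Minimize 0.95x1 + 0.53x2 + 0.48x3 subject to:
  12x1 + 13x2 + 6x3 ≥ 25   (protein)
  109x1 + 200x2 + 146x3 ≥ 214   (calories)
  1x1 + 1x2 + 3x3 ≤ 9   (sugar)
  1.2x1 + 13.3x2 + 4.3x3 ≥ 17.1   (fibre)
  x1, x2, x3 ≥ 0.
The minimum-cost mix takes nothing from tofu, whole-barley bread — only black beans. The protein requirement is met with equality.
Optimal quantities: black beans = 1.923 servings.
Cost = 0.53·1.923 = 1.0192.

$1.02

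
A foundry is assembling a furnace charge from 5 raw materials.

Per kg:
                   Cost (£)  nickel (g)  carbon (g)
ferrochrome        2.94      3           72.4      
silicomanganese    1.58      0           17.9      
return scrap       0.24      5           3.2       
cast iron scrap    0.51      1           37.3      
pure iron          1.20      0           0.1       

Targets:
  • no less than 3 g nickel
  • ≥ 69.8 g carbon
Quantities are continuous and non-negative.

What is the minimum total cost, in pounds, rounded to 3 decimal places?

Let x1 = kg of ferrochrome, x2 = kg of silicomanganese, x3 = kg of return scrap, x4 = kg of cast iron scrap, x5 = kg of pure iron.
min 2.94x1 + 1.58x2 + 0.24x3 + 0.51x4 + 1.2x5 with:
  3x1 + 5x3 + 1x4 ≥ 3   (nickel)
  72.4x1 + 17.9x2 + 3.2x3 + 37.3x4 + 0.1x5 ≥ 69.8   (carbon)
  x1, x2, x3, x4, x5 ≥ 0.
The minimum-cost mix takes nothing from ferrochrome, silicomanganese, pure iron — only return scrap, cast iron scrap. The nickel and carbon requirements are met with equality.
Solving gives x3 = 0.22968, x4 = 1.8516.
Hence cost = 0.24·0.22968 + 0.51·1.8516 = £0.99944.

£0.999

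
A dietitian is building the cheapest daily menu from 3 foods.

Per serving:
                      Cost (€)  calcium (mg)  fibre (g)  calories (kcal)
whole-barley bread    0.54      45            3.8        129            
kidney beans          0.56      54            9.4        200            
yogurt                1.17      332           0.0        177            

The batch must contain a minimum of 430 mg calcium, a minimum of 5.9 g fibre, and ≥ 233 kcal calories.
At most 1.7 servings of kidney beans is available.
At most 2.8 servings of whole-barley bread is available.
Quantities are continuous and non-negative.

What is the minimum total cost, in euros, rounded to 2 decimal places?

Let x1 = servings of whole-barley bread, x2 = servings of kidney beans, x3 = servings of yogurt.
min 0.54x1 + 0.56x2 + 1.17x3 with:
  45x1 + 54x2 + 332x3 ≥ 430   (calcium)
  3.8x1 + 9.4x2 ≥ 5.9   (fibre)
  129x1 + 200x2 + 177x3 ≥ 233   (calories)
  x2 ≤ 1.7
  x1 ≤ 2.8
  x1, x2, x3 ≥ 0.
The cheapest feasible vertex uses only kidney beans, yogurt; whole-barley bread is not used. Binding constraints: calcium and fibre.
Optimal quantities: kidney beans = 0.6277 servings, yogurt = 1.193 servings.
Total cost: 0.56·0.6277 + 1.17·1.193 = 1.7473.

€1.75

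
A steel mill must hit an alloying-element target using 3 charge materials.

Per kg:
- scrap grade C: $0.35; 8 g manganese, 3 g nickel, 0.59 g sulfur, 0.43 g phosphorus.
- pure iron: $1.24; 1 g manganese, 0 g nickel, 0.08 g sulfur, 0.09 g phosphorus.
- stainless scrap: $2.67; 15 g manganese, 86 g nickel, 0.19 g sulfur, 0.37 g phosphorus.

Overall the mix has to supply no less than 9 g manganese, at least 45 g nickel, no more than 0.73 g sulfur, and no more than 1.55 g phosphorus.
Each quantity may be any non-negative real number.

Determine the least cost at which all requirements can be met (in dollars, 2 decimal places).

Set it up as a linear program. Let x1 = kg of scrap grade C, x2 = kg of pure iron, x3 = kg of stainless scrap.
Minimise 0.35x1 + 1.24x2 + 2.67x3 subject to:
  8x1 + 1x2 + 15x3 ≥ 9   (manganese)
  3x1 + 86x3 ≥ 45   (nickel)
  0.59x1 + 0.08x2 + 0.19x3 ≤ 0.73   (sulfur)
  0.43x1 + 0.09x2 + 0.37x3 ≤ 1.55   (phosphorus)
  x1, x2, x3 ≥ 0.
The minimum-cost mix takes nothing from pure iron — only scrap grade C, stainless scrap. Binding constraints: manganese and nickel.
That vertex is x1 = 0.154, x3 = 0.5179.
Objective = 0.35·0.154 + 2.67·0.5179 = 1.4367.

$1.44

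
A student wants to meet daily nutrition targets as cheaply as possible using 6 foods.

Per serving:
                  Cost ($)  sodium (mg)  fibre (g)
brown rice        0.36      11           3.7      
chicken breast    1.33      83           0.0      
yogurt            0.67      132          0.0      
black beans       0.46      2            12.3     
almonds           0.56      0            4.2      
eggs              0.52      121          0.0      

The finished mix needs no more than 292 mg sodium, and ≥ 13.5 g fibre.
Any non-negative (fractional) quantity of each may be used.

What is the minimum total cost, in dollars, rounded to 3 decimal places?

$0.505

Let x1 = servings of brown rice, x2 = servings of chicken breast, x3 = servings of yogurt, x4 = servings of black beans, x5 = servings of almonds, x6 = servings of eggs.
Minimise 0.36x1 + 1.33x2 + 0.67x3 + 0.46x4 + 0.56x5 + 0.52x6 subject to:
  11x1 + 83x2 + 132x3 + 2x4 + 121x6 ≤ 292   (sodium)
  3.7x1 + 12.3x4 + 4.2x5 ≥ 13.5   (fibre)
  x1, x2, x3, x4, x5, x6 ≥ 0.
At the optimum only black beans is positive (brown rice, chicken breast, yogurt, almonds, eggs = 0). There the fibre constraint is tight.
That vertex is x4 = 1.098.
Cost = 0.46·1.098 = 0.50508.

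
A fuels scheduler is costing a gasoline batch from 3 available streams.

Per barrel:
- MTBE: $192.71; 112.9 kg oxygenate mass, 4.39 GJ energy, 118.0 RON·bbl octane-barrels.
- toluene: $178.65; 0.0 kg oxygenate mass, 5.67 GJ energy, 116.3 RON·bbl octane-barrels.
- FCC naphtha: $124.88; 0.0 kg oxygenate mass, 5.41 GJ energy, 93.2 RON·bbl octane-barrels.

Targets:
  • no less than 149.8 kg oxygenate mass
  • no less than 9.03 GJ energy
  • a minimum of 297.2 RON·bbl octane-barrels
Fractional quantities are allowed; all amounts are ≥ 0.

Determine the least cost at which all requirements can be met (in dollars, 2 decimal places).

Let x1 = barrels of MTBE, x2 = barrels of toluene, x3 = barrels of FCC naphtha.
Minimise 192.71x1 + 178.65x2 + 124.88x3 subject to:
  112.9x1 ≥ 149.8   (oxygenate mass)
  4.39x1 + 5.67x2 + 5.41x3 ≥ 9.03   (energy)
  118x1 + 116.3x2 + 93.2x3 ≥ 297.2   (octane-barrels)
  x1, x2, x3 ≥ 0.
The optimal basis is {MTBE, FCC naphtha}; toluene drops out. The oxygenate mass and octane-barrels requirements are met with equality.
That vertex is x1 = 1.32684, x3 = 1.50894.
Objective = 192.71·1.32684 + 124.88·1.50894 = 444.1318.

$444.13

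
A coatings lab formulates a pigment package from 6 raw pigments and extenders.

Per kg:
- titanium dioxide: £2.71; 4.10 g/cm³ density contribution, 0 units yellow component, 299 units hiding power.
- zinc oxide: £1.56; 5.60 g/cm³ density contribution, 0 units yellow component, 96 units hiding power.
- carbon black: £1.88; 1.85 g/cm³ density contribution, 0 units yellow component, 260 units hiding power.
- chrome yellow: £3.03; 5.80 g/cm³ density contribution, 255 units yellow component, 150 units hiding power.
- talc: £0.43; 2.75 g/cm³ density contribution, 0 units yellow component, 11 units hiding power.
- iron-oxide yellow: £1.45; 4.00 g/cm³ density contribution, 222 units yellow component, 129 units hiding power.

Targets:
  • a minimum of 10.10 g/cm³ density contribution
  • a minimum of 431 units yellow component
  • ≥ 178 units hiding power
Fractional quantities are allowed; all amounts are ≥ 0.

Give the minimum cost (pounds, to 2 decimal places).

£3.18

This is a linear program. Let x1 = kg of titanium dioxide, x2 = kg of zinc oxide, x3 = kg of carbon black, x4 = kg of chrome yellow, x5 = kg of talc, x6 = kg of iron-oxide yellow.
min 2.71x1 + 1.56x2 + 1.88x3 + 3.03x4 + 0.43x5 + 1.45x6 s.t.:
  4.1x1 + 5.6x2 + 1.85x3 + 5.8x4 + 2.75x5 + 4x6 ≥ 10.1   (density contribution)
  255x4 + 222x6 ≥ 431   (yellow component)
  299x1 + 96x2 + 260x3 + 150x4 + 11x5 + 129x6 ≥ 178   (hiding power)
  x1, x2, x3, x4, x5, x6 ≥ 0.
At the optimum only talc, iron-oxide yellow are positive (titanium dioxide, zinc oxide, carbon black, chrome yellow = 0). The density contribution and yellow component requirements are met with equality.
That vertex is x5 = 0.8488, x6 = 1.941.
Objective = 0.43·0.8488 + 1.45·1.941 = 3.1794.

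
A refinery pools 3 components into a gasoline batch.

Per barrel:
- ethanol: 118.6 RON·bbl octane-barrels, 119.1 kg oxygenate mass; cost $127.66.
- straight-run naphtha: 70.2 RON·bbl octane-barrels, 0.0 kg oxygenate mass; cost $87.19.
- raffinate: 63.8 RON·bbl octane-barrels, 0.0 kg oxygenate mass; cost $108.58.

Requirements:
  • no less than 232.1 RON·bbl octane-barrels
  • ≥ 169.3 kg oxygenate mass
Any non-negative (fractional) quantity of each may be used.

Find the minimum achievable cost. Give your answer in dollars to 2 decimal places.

Let x1 = barrels of ethanol, x2 = barrels of straight-run naphtha, x3 = barrels of raffinate.
min 127.66x1 + 87.19x2 + 108.58x3 s.t.:
  118.6x1 + 70.2x2 + 63.8x3 ≥ 232.1   (octane-barrels)
  119.1x1 ≥ 169.3   (oxygenate mass)
  x1, x2, x3 ≥ 0.
The optimal basis is {ethanol}; straight-run naphtha, raffinate drop out. The octane-barrels requirement is met with equality.
That vertex is x1 = 1.957.
Cost = 127.66·1.957 = 249.8306.

$249.83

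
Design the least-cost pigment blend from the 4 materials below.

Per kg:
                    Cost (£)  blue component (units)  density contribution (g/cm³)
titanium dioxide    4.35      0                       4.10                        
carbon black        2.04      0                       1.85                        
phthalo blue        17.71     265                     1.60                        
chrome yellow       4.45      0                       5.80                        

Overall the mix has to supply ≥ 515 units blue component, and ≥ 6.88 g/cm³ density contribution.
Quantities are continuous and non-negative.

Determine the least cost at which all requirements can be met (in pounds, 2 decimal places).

This is a linear program. Let x1 = kg of titanium dioxide, x2 = kg of carbon black, x3 = kg of phthalo blue, x4 = kg of chrome yellow.
min 4.35x1 + 2.04x2 + 17.71x3 + 4.45x4 s.t.:
  265x3 ≥ 515   (blue component)
  4.1x1 + 1.85x2 + 1.6x3 + 5.8x4 ≥ 6.88   (density contribution)
  x1, x2, x3, x4 ≥ 0.
At the optimum only phthalo blue, chrome yellow are positive (titanium dioxide, carbon black = 0). Binding constraints: blue component and density contribution.
That vertex is x3 = 1.9434, x4 = 0.6501.
Hence cost = 17.71·1.9434 + 4.45·0.6501 = £37.3106.

£37.31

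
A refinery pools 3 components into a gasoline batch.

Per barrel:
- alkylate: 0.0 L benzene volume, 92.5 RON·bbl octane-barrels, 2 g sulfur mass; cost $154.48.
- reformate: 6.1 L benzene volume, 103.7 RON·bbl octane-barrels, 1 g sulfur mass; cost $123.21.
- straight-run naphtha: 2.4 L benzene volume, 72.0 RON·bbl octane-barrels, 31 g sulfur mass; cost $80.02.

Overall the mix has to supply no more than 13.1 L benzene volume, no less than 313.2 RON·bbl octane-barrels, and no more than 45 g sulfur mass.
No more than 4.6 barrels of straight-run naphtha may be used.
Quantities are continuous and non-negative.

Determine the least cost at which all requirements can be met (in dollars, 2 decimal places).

$387.65

Set it up as a linear program. Let x1 = barrels of alkylate, x2 = barrels of reformate, x3 = barrels of straight-run naphtha.
Minimise 154.48x1 + 123.21x2 + 80.02x3 s.t.:
  6.1x2 + 2.4x3 ≤ 13.1   (benzene volume)
  92.5x1 + 103.7x2 + 72x3 ≥ 313.2   (octane-barrels)
  2x1 + 1x2 + 31x3 ≤ 45   (sulfur mass)
  x3 ≤ 4.6
  x1, x2, x3 ≥ 0.
All 3 inputs are positive at the optimum. The benzene volume, octane-barrels, sulfur mass requirements are met with equality.
Solving gives x1 = 0.51753, x2 = 1.61, x3 = 1.3663.
Cost = 154.48·0.51753 + 123.21·1.61 + 80.02·1.3663 = 387.6475.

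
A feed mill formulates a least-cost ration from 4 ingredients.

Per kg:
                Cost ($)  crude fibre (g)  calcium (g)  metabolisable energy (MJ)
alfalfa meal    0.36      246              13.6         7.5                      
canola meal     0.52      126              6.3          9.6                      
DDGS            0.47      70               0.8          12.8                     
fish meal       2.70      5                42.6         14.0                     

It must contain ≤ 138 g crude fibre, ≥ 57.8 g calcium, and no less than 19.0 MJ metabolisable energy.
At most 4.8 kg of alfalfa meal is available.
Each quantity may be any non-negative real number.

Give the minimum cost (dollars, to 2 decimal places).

$3.39

Let x1 = kg of alfalfa meal, x2 = kg of canola meal, x3 = kg of DDGS, x4 = kg of fish meal.
min 0.36x1 + 0.52x2 + 0.47x3 + 2.7x4 subject to:
  246x1 + 126x2 + 70x3 + 5x4 ≤ 138   (crude fibre)
  13.6x1 + 6.3x2 + 0.8x3 + 42.6x4 ≥ 57.8   (calcium)
  7.5x1 + 9.6x2 + 12.8x3 + 14x4 ≥ 19   (metabolisable energy)
  x1 ≤ 4.8
  x1, x2, x3, x4 ≥ 0.
At the optimum only alfalfa meal, fish meal are positive (canola meal, DDGS = 0). There the crude fibre and calcium constraints are tight.
So alfalfa meal = 0.5369 kg, fish meal = 1.185 kg.
Total cost: 0.36·0.5369 + 2.7·1.185 = 3.3928.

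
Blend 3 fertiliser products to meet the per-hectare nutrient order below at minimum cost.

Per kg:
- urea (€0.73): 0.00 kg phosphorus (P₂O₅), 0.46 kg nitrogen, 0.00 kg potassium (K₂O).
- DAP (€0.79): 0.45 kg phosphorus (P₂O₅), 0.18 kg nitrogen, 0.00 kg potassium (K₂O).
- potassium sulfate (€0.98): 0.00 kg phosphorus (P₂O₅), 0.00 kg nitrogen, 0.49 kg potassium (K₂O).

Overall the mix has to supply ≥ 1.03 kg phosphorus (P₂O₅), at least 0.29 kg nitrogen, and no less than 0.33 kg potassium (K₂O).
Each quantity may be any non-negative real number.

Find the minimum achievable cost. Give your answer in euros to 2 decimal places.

This is a linear program. Let x1 = kg of urea, x2 = kg of DAP, x3 = kg of potassium sulfate.
min 0.73x1 + 0.79x2 + 0.98x3 s.t.:
  0.45x2 ≥ 1.03   (phosphorus (P₂O₅))
  0.46x1 + 0.18x2 ≥ 0.29   (nitrogen)
  0.49x3 ≥ 0.33   (potassium (K₂O))
  x1, x2, x3 ≥ 0.
At the optimum only DAP, potassium sulfate are positive (urea = 0). The phosphorus (P₂O₅) and potassium (K₂O) requirements are met with equality.
Optimal quantities: DAP = 2.289 kg, potassium sulfate = 0.6735 kg.
Cost = 0.79·2.289 + 0.98·0.6735 = 2.4683.

€2.47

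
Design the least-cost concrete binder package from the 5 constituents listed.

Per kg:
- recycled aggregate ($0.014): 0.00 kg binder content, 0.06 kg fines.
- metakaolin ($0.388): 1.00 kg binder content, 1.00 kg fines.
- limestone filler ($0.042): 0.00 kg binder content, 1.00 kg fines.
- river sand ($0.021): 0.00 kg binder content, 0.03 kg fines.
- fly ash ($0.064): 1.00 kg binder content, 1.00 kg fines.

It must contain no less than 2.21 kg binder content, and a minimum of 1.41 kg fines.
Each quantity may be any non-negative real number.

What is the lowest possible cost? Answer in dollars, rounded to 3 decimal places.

$0.141

Let x1 = kg of recycled aggregate, x2 = kg of metakaolin, x3 = kg of limestone filler, x4 = kg of river sand, x5 = kg of fly ash.
Minimize 0.014x1 + 0.388x2 + 0.042x3 + 0.021x4 + 0.064x5 with:
  1x2 + 1x5 ≥ 2.21   (binder content)
  0.06x1 + 1x2 + 1x3 + 0.03x4 + 1x5 ≥ 1.41   (fines)
  x1, x2, x3, x4, x5 ≥ 0.
The minimum-cost mix takes nothing from recycled aggregate, metakaolin, limestone filler, river sand — only fly ash. The binder content requirement is met with equality.
That vertex is x5 = 2.21.
Hence cost = 0.064·2.21 = $0.14144.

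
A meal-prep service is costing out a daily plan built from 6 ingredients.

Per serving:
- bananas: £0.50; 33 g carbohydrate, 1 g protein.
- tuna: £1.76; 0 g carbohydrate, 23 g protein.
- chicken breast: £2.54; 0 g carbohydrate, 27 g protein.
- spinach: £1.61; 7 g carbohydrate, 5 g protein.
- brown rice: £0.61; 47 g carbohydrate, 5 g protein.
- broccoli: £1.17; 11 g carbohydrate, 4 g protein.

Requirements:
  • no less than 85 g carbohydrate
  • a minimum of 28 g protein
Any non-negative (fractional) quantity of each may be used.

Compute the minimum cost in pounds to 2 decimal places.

£2.55

This is a linear program. Let x1 = servings of bananas, x2 = servings of tuna, x3 = servings of chicken breast, x4 = servings of spinach, x5 = servings of brown rice, x6 = servings of broccoli.
Minimize 0.5x1 + 1.76x2 + 2.54x3 + 1.61x4 + 0.61x5 + 1.17x6 s.t.:
  33x1 + 7x4 + 47x5 + 11x6 ≥ 85   (carbohydrate)
  1x1 + 23x2 + 27x3 + 5x4 + 5x5 + 4x6 ≥ 28   (protein)
  x1, x2, x3, x4, x5, x6 ≥ 0.
The minimum-cost mix takes nothing from bananas, chicken breast, spinach, broccoli — only tuna, brown rice. Binding constraints: carbohydrate and protein.
Optimal quantities: tuna = 0.8242 servings, brown rice = 1.809 servings.
Objective = 1.76·0.8242 + 0.61·1.809 = 2.5541.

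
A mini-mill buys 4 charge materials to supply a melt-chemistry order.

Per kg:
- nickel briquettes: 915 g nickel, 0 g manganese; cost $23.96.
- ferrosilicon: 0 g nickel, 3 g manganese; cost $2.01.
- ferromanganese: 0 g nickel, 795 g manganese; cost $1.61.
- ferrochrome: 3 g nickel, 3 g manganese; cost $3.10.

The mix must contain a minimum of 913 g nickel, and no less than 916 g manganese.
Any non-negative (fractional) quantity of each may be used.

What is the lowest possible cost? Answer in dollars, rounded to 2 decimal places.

Let x1 = kg of nickel briquettes, x2 = kg of ferrosilicon, x3 = kg of ferromanganese, x4 = kg of ferrochrome.
Minimise 23.96x1 + 2.01x2 + 1.61x3 + 3.1x4 subject to:
  915x1 + 3x4 ≥ 913   (nickel)
  3x2 + 795x3 + 3x4 ≥ 916   (manganese)
  x1, x2, x3, x4 ≥ 0.
The optimal basis is {nickel briquettes, ferromanganese}; ferrosilicon, ferrochrome drop out. Binding constraints: nickel and manganese.
Optimal quantities: nickel briquettes = 0.9978 kg, ferromanganese = 1.152 kg.
Cost = 23.96·0.9978 + 1.61·1.152 = 25.7620.

$25.76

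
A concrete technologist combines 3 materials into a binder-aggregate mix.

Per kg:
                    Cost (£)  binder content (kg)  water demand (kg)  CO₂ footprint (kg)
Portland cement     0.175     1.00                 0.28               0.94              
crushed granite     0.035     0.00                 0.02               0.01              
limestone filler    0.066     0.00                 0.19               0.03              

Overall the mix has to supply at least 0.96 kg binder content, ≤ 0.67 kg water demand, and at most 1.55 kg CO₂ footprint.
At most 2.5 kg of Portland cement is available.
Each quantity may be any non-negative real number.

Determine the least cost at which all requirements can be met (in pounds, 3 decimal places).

£0.168

Let x1 = kg of Portland cement, x2 = kg of crushed granite, x3 = kg of limestone filler.
min 0.175x1 + 0.035x2 + 0.066x3 s.t.:
  1x1 ≥ 0.96   (binder content)
  0.28x1 + 0.02x2 + 0.19x3 ≤ 0.67   (water demand)
  0.94x1 + 0.01x2 + 0.03x3 ≤ 1.55   (CO₂ footprint)
  x1 ≤ 2.5
  x1, x2, x3 ≥ 0.
The cheapest feasible vertex uses only Portland cement; crushed granite, limestone filler are not used. There the binder content constraint is tight.
That vertex is x1 = 0.96.
Cost = 0.175·0.96 = 0.16800.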